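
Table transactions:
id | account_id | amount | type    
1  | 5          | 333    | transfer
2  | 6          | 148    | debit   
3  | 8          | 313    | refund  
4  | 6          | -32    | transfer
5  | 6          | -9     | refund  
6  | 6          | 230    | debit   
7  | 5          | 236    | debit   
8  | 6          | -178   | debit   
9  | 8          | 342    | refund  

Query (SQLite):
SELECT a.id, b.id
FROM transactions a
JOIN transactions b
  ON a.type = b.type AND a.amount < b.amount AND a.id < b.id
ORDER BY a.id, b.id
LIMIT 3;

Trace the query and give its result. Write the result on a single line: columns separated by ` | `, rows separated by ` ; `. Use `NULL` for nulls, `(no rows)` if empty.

2 | 6 ; 2 | 7 ; 3 | 9

Pairs (a,b) with same type, a.amount < b.amount, a.id < b.id.
type groups: debit:{2,6,7,8} refund:{3,5,9} transfer:{1,4}
Ordered by (a.id, b.id); first 3.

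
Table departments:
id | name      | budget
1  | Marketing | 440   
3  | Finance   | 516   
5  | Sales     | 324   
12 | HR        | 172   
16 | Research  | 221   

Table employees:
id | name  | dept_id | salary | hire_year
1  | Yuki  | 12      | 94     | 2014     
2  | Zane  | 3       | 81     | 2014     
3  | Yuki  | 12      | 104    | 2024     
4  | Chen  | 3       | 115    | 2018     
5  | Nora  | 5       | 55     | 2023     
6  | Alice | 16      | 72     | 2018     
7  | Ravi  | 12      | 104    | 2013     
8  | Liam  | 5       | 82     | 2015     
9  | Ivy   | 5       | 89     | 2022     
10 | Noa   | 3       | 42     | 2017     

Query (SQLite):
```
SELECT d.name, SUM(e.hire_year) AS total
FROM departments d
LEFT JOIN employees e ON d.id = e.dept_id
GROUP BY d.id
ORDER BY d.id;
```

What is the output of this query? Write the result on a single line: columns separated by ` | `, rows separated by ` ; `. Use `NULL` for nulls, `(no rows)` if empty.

Marketing | NULL ; Finance | 6049 ; Sales | 6060 ; HR | 6051 ; Research | 2018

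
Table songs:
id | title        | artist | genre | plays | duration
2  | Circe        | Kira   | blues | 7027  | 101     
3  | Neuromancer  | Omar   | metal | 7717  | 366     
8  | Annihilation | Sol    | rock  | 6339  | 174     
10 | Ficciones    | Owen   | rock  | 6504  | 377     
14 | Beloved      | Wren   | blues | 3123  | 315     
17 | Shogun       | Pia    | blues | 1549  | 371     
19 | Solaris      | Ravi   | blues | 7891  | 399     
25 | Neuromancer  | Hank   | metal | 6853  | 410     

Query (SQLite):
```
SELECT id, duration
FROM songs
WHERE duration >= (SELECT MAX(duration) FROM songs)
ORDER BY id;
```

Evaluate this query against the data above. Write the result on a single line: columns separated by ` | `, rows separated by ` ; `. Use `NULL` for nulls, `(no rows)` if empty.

25 | 410

Scalar subquery: MAX(duration) over all songs rows = 410.
Keep rows where duration >= that value.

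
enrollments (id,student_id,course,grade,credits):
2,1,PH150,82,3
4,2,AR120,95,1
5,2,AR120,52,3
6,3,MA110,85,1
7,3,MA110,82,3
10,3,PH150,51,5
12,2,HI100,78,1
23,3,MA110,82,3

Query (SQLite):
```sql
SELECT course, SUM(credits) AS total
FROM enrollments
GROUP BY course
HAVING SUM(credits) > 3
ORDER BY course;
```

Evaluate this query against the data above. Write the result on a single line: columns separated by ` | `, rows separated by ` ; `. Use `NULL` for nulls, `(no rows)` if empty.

Partition enrollments by course; compute SUM(credits) within each group.
HAVING: keep groups where SUM(credits) > 3.
  AR120: ids {4, 5} → SUM(credits)=4
  HI100: ids {12} → SUM(credits)=1
  MA110: ids {6, 7, 23} → SUM(credits)=7
  PH150: ids {2, 10} → SUM(credits)=8

AR120 | 4 ; MA110 | 7 ; PH150 | 8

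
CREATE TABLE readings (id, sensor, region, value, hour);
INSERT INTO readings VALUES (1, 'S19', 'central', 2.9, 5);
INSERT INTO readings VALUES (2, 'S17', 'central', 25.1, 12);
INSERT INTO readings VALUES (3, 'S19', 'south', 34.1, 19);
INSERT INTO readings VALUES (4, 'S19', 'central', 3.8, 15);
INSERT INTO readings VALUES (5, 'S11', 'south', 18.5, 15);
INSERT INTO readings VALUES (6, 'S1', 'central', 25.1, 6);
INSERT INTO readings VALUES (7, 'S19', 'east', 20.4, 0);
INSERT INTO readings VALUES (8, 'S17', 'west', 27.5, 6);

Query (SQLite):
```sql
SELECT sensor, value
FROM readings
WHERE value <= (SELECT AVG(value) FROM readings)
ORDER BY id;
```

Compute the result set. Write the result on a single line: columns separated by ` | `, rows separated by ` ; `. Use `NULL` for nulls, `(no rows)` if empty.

S19 | 2.9 ; S19 | 3.8 ; S11 | 18.5

Scalar subquery: AVG(value) over all readings rows = 19.675.
Keep rows where value <= that value.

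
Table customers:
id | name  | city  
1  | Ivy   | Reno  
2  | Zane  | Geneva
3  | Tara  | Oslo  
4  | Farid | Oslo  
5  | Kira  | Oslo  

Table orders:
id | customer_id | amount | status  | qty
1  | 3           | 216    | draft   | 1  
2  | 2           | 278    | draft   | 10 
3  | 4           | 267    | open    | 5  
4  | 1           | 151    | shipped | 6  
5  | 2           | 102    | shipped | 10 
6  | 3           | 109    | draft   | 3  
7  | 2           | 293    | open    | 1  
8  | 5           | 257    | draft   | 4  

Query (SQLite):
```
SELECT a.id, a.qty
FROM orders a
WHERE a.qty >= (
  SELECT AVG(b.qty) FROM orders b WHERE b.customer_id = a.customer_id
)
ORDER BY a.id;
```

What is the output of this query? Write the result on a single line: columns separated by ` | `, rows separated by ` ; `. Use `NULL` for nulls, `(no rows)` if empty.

For each orders row a, compute AVG(qty) over rows sharing a.customer_id.
Keep row a if a.qty >= that per-group AVG.
  customer_id=1: AVG(qty) = 6.0
  customer_id=2: AVG(qty) = 7.0
  customer_id=3: AVG(qty) = 2.0
  customer_id=4: AVG(qty) = 5.0
  customer_id=5: AVG(qty) = 4.0

2 | 10 ; 3 | 5 ; 4 | 6 ; 5 | 10 ; 6 | 3 ; 8 | 4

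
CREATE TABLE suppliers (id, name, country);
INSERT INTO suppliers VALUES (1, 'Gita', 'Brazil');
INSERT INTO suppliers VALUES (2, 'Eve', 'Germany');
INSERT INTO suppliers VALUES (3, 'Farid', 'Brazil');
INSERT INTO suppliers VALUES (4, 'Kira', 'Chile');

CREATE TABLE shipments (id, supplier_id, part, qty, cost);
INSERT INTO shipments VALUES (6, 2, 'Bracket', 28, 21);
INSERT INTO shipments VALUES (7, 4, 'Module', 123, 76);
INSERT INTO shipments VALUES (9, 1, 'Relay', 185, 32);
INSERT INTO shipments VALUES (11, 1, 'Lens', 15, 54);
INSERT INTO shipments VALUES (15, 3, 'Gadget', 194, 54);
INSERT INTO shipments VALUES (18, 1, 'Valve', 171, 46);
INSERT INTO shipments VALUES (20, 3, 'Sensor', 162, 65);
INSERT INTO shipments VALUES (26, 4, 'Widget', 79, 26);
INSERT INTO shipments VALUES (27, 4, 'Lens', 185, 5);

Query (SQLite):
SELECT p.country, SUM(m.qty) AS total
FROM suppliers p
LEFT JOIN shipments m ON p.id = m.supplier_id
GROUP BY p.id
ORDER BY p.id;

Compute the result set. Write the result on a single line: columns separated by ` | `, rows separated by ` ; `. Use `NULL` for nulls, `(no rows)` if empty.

Brazil | 371 ; Germany | 28 ; Brazil | 356 ; Chile | 387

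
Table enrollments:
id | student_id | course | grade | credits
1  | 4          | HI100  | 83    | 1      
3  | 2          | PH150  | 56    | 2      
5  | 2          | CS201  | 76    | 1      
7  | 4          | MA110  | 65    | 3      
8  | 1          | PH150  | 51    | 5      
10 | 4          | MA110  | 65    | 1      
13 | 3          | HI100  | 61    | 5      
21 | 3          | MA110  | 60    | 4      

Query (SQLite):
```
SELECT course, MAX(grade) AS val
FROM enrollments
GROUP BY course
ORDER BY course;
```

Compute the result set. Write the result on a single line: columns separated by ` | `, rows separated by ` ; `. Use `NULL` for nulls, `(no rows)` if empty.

CS201 | 76 ; HI100 | 83 ; MA110 | 65 ; PH150 | 56

Partition enrollments by course; compute MAX(grade) within each group.
  CS201: ids {5} → MAX(grade)=76
  HI100: ids {1, 13} → MAX(grade)=83
  MA110: ids {7, 10, 21} → MAX(grade)=65
  PH150: ids {3, 8} → MAX(grade)=56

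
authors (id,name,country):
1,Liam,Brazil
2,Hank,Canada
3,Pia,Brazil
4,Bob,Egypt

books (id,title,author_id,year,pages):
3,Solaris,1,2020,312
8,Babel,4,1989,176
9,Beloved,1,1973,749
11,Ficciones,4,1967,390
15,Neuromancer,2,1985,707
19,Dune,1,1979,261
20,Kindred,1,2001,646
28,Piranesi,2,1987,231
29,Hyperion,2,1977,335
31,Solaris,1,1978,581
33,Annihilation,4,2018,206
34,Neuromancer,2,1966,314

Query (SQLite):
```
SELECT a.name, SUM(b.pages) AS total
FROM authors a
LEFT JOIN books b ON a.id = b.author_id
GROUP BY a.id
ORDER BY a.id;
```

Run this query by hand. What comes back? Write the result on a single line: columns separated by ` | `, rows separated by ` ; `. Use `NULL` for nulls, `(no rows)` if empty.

Liam | 2549 ; Hank | 1587 ; Pia | NULL ; Bob | 772

LEFT JOIN keeps every authors row; unmatched ones get NULL for books columns.
Group by authors.id and compute SUM(b.pages). SUM over an all-NULL group is NULL.
  1: ids {3, 9, 19, 20, 31} → SUM(b.pages)=2549
  2: ids {15, 28, 29, 34} → SUM(b.pages)=1587
  3: ids {—} → SUM(b.pages)=NULL
  4: ids {8, 11, 33} → SUM(b.pages)=772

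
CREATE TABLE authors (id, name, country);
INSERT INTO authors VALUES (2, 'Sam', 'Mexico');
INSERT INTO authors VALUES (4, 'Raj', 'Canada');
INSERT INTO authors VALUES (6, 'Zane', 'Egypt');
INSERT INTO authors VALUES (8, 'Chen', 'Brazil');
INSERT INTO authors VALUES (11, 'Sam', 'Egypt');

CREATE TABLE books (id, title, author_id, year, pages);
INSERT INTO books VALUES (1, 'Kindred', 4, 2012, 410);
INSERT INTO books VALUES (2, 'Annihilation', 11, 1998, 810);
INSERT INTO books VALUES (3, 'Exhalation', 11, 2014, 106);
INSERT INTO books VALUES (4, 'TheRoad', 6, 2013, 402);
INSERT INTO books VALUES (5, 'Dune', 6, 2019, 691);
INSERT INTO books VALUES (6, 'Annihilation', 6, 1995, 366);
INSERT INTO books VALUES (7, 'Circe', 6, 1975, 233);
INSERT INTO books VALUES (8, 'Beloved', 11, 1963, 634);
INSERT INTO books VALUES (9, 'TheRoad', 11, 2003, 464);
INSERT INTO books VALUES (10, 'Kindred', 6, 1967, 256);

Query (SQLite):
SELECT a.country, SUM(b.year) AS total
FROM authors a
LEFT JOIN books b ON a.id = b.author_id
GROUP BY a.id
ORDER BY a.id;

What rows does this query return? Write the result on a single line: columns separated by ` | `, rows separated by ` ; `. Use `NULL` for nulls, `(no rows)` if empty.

Mexico | NULL ; Canada | 2012 ; Egypt | 9969 ; Brazil | NULL ; Egypt | 7978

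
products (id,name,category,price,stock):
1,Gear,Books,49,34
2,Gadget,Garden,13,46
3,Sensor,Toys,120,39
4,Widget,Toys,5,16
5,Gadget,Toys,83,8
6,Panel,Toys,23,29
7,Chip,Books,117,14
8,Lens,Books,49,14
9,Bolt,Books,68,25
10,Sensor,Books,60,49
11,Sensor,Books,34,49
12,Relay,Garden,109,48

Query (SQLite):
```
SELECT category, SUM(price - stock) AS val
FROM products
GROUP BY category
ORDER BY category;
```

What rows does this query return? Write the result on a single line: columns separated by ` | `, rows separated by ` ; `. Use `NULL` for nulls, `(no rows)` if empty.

Books | 192 ; Garden | 28 ; Toys | 139

For each row compute price - stock.
Group by category; take SUM of the expression per group.
  Books: ids {1, 7, 8, 9, 10, 11} → SUM(price - stock)=192
  Garden: ids {2, 12} → SUM(price - stock)=28
  Toys: ids {3, 4, 5, 6} → SUM(price - stock)=139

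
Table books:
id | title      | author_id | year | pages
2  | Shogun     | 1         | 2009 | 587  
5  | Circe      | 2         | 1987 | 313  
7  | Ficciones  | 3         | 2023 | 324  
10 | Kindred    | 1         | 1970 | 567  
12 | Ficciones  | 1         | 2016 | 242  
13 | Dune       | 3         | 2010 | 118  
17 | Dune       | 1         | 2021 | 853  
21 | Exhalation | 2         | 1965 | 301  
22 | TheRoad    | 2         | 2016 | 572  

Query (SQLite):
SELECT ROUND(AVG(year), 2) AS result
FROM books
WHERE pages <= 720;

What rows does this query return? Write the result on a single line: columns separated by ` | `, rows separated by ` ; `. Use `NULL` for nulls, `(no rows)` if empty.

Rows where pages <= 720 → year values: [2009, 1987, 2023, 1970, 2016, 2010, 1965, 2016].
AVG = 15996 / 8 (rounded to 2 dp).

1999.5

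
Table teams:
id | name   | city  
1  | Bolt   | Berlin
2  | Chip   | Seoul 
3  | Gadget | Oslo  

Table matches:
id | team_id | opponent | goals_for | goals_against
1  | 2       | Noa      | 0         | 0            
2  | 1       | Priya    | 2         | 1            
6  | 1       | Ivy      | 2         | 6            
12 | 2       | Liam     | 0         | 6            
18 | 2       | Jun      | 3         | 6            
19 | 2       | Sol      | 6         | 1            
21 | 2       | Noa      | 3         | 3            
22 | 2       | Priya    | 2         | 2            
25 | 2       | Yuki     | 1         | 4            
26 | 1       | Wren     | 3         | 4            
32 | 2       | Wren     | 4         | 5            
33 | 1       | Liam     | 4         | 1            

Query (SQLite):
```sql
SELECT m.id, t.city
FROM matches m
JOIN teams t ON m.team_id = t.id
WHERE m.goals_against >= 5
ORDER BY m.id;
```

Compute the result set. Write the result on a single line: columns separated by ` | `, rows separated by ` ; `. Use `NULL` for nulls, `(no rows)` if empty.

Each matches row matches the teams row where team_id = teams.id.
Then keep rows with m.goals_against >= 5.

6 | Berlin ; 12 | Seoul ; 18 | Seoul ; 32 | Seoul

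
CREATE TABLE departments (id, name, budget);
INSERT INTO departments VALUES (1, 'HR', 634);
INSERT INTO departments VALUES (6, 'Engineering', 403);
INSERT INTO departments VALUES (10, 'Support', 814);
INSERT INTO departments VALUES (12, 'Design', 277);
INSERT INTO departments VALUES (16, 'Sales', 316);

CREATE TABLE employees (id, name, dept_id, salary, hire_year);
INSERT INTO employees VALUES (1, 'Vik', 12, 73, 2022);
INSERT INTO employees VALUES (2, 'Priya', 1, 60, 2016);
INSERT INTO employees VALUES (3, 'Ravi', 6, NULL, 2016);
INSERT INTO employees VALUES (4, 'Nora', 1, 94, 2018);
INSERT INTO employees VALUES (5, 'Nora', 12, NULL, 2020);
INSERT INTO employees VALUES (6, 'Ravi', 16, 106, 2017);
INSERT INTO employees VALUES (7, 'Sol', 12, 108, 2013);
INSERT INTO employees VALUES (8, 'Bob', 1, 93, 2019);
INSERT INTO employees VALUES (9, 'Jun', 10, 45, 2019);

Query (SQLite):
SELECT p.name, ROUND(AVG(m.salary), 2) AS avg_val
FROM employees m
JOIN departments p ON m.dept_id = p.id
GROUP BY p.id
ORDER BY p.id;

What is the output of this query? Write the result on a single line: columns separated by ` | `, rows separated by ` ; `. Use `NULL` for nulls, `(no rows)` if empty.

Join each employees row to its departments via dept_id.
Group joined rows by departments.id; compute ROUND(AVG(m.salary), 2) per group.
  1: ids {2, 4, 8} → ROUND(AVG(m.salary), 2)=82.33
  6: ids {3} → ROUND(AVG(m.salary), 2)=NULL
  10: ids {9} → ROUND(AVG(m.salary), 2)=45
  12: ids {1, 5, 7} → ROUND(AVG(m.salary), 2)=90.5
  16: ids {6} → ROUND(AVG(m.salary), 2)=106

HR | 82.33 ; Engineering | NULL ; Support | 45 ; Design | 90.5 ; Sales | 106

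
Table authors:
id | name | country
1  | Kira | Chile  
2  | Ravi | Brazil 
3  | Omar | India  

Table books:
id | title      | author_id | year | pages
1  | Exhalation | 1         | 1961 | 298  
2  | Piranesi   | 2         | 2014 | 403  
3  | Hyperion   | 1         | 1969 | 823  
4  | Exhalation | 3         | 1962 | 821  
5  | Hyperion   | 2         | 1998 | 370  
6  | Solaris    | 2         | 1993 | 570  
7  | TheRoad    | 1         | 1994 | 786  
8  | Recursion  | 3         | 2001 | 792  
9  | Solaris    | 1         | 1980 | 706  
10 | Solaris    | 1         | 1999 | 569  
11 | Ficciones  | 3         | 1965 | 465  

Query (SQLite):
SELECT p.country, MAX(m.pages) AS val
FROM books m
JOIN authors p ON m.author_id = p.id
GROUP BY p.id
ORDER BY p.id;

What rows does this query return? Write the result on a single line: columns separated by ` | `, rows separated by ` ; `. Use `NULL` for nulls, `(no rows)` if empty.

Chile | 823 ; Brazil | 570 ; India | 821

Join each books row to its authors via author_id.
Group joined rows by authors.id; compute MAX(m.pages) per group.
  1: ids {1, 3, 7, 9, 10} → MAX(m.pages)=823
  2: ids {2, 5, 6} → MAX(m.pages)=570
  3: ids {4, 8, 11} → MAX(m.pages)=821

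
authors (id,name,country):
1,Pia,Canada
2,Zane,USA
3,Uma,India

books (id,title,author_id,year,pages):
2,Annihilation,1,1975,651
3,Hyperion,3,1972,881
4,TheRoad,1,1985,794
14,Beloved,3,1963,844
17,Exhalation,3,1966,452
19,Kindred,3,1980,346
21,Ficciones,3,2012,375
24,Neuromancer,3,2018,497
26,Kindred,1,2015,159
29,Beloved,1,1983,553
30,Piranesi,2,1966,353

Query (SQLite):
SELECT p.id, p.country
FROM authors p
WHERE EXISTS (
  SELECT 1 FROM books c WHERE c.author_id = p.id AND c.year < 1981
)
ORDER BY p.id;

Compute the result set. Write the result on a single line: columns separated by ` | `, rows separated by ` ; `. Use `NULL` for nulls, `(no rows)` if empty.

For each authors row, check whether any books with matching author_id has year < 1981.
Keep rows where that is true.

1 | Canada ; 2 | USA ; 3 | India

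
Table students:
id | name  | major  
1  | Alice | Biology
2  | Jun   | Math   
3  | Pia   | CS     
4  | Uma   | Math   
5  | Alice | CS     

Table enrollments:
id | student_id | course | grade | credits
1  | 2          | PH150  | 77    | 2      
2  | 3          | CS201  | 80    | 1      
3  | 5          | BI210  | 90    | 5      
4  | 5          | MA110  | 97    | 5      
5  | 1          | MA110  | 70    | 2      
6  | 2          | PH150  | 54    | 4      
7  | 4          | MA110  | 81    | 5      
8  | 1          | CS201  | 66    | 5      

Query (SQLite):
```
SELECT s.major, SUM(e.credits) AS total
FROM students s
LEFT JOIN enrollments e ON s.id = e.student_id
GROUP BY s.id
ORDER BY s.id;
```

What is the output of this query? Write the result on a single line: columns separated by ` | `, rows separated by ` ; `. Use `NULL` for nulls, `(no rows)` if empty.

Biology | 7 ; Math | 6 ; CS | 1 ; Math | 5 ; CS | 10

LEFT JOIN keeps every students row; unmatched ones get NULL for enrollments columns.
Group by students.id and compute SUM(e.credits). SUM over an all-NULL group is NULL.
  1: ids {5, 8} → SUM(e.credits)=7
  2: ids {1, 6} → SUM(e.credits)=6
  3: ids {2} → SUM(e.credits)=1
  4: ids {7} → SUM(e.credits)=5
  5: ids {3, 4} → SUM(e.credits)=10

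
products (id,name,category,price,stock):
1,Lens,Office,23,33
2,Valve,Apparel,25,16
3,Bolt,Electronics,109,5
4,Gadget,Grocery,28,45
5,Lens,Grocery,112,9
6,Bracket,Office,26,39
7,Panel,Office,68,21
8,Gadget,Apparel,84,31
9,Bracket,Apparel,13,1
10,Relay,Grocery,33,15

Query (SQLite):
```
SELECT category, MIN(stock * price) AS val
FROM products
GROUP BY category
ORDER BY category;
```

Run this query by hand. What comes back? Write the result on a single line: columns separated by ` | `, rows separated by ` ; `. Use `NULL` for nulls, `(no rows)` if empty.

For each row compute stock * price.
Group by category; take MIN of the expression per group.
  Apparel: ids {2, 8, 9} → MIN(stock * price)=13
  Electronics: ids {3} → MIN(stock * price)=545
  Grocery: ids {4, 5, 10} → MIN(stock * price)=495
  Office: ids {1, 6, 7} → MIN(stock * price)=759

Apparel | 13 ; Electronics | 545 ; Grocery | 495 ; Office | 759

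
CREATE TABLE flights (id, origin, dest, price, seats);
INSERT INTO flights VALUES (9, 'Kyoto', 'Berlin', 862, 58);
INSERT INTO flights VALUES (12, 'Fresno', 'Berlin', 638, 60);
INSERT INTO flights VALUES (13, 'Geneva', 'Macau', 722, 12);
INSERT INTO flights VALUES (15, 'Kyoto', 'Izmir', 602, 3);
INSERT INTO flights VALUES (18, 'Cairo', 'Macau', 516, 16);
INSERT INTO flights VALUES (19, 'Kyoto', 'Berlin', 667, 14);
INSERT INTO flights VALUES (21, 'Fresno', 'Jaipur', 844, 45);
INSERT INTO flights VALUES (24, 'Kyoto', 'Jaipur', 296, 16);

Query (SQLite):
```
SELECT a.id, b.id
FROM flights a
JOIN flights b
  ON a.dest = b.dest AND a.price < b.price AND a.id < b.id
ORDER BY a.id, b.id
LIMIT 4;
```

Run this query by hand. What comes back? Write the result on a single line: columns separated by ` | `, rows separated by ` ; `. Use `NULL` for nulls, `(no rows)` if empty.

12 | 19

Pairs (a,b) with same dest, a.price < b.price, a.id < b.id.
dest groups: Berlin:{9,12,19} Izmir:{15} Jaipur:{21,24} Macau:{13,18}
Ordered by (a.id, b.id); first 4.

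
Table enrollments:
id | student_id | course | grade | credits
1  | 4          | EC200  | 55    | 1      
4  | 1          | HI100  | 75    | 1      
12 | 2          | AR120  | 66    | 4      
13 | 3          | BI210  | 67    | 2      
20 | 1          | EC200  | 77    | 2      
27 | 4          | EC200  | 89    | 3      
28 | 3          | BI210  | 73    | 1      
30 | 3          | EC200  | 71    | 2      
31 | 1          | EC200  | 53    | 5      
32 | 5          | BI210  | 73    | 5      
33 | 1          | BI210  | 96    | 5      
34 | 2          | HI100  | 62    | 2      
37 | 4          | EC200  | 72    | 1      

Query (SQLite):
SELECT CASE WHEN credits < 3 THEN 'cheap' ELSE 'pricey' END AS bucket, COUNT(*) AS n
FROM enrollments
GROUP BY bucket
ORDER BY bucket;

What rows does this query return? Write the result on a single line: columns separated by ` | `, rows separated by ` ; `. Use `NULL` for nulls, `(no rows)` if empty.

cheap | 8 ; pricey | 5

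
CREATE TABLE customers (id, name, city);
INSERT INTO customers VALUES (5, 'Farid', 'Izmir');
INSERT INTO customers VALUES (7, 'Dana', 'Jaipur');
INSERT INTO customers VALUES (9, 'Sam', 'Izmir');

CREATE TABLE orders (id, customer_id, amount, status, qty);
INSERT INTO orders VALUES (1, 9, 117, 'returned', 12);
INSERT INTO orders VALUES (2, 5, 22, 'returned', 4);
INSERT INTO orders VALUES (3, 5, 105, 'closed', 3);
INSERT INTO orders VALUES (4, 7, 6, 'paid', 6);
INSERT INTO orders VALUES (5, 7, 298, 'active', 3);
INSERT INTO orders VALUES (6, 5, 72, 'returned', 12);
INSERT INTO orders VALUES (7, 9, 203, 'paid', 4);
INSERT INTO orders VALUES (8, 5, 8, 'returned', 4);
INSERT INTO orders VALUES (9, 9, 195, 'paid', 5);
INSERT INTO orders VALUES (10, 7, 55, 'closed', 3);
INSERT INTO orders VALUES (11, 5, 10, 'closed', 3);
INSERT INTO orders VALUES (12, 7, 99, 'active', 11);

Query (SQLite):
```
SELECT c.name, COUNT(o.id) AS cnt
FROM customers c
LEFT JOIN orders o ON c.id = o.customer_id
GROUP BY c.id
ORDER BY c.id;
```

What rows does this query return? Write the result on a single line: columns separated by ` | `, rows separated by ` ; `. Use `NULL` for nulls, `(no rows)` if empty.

LEFT JOIN keeps every customers row; unmatched ones get NULL for orders columns.
Group by customers.id and compute COUNT(o.id). COUNT(col) of an all-NULL group is 0.
  5: ids {2, 3, 6, 8, 11} → COUNT(o.id)=5
  7: ids {4, 5, 10, 12} → COUNT(o.id)=4
  9: ids {1, 7, 9} → COUNT(o.id)=3

Farid | 5 ; Dana | 4 ; Sam | 3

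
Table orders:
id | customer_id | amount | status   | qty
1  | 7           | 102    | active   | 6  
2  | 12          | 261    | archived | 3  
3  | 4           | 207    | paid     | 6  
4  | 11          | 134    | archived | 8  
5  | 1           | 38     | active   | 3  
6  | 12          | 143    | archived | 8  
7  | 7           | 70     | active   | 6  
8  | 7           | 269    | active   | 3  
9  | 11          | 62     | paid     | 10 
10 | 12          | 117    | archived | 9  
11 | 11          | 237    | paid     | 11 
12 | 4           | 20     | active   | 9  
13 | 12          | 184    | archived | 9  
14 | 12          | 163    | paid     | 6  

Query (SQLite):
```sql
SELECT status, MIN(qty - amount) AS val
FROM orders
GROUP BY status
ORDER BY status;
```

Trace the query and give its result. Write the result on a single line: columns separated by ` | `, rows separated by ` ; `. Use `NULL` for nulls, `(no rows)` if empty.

For each row compute qty - amount.
Group by status; take MIN of the expression per group.
  active: ids {1, 5, 7, 8, 12} → MIN(qty - amount)=-266
  archived: ids {2, 4, 6, 10, 13} → MIN(qty - amount)=-258
  paid: ids {3, 9, 11, 14} → MIN(qty - amount)=-226

active | -266 ; archived | -258 ; paid | -226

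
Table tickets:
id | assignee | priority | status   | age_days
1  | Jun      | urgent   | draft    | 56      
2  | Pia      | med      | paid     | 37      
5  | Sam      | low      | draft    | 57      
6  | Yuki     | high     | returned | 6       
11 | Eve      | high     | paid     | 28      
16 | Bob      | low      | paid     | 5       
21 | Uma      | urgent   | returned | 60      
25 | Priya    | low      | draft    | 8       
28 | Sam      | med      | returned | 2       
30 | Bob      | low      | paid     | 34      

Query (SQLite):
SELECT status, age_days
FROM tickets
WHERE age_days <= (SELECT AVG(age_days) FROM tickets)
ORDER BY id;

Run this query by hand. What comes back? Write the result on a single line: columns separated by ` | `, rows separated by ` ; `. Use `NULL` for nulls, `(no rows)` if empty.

Scalar subquery: AVG(age_days) over all tickets rows = 29.3.
Keep rows where age_days <= that value.

returned | 6 ; paid | 28 ; paid | 5 ; draft | 8 ; returned | 2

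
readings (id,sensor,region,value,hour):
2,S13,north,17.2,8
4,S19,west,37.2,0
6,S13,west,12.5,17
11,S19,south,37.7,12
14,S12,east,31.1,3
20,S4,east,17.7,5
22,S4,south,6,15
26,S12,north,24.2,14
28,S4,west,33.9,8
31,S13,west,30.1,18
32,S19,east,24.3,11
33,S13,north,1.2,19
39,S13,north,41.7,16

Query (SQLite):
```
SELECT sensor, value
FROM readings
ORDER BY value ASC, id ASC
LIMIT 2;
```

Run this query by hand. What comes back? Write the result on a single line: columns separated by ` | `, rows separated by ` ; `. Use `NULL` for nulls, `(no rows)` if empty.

Sort by value asc, tiebreak id asc: (1.2, id=33), (6, id=22), (12.5, id=6), (17.2, id=2), (17.7, id=20) …. Take first 2.

S13 | 1.2 ; S4 | 6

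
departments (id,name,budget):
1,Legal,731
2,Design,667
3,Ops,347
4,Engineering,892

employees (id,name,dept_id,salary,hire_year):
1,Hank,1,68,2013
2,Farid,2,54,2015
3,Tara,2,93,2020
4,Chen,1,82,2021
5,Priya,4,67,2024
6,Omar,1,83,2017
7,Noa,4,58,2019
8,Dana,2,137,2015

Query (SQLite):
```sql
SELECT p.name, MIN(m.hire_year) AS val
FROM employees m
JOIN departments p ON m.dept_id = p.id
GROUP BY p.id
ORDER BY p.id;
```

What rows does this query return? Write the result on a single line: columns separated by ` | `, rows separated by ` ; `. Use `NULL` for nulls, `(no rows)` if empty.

Legal | 2013 ; Design | 2015 ; Engineering | 2019

Join each employees row to its departments via dept_id.
Group joined rows by departments.id; compute MIN(m.hire_year) per group.
  1: ids {1, 4, 6} → MIN(m.hire_year)=2013
  2: ids {2, 3, 8} → MIN(m.hire_year)=2015
  4: ids {5, 7} → MIN(m.hire_year)=2019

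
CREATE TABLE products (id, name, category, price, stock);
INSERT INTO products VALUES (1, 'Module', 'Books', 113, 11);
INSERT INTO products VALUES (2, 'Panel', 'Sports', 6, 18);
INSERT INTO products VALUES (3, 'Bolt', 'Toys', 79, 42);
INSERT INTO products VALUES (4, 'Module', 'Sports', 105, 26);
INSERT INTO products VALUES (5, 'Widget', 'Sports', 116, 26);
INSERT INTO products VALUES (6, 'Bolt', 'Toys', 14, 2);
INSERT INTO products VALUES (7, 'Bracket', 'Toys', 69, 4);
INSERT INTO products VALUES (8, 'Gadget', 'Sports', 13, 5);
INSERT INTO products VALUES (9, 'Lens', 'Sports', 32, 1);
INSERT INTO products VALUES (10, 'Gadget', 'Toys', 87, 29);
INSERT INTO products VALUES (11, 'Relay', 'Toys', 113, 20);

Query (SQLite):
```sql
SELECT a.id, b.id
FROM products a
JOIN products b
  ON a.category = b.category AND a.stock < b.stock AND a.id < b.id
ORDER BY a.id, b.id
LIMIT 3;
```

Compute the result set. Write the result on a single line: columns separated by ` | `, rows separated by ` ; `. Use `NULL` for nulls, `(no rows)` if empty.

Pairs (a,b) with same category, a.stock < b.stock, a.id < b.id.
category groups: Books:{1} Sports:{2,4,5,8,9} Toys:{3,6,7,10,11}
Ordered by (a.id, b.id); first 3.

2 | 4 ; 2 | 5 ; 6 | 7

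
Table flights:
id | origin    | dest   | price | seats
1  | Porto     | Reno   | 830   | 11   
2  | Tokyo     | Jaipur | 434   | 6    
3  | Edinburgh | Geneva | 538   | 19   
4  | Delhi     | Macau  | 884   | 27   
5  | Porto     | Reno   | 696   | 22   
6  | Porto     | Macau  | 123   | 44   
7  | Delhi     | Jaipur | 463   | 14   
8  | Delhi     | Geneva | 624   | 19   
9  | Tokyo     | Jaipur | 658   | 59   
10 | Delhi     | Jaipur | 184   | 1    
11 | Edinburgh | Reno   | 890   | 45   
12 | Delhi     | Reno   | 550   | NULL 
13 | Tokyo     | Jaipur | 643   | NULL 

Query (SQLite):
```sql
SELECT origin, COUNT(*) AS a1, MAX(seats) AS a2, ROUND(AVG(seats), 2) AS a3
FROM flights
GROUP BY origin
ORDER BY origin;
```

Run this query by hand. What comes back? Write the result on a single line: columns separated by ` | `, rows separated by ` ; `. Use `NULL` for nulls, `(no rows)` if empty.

Group flights by origin.
Per group compute: COUNT(*), MAX(seats), ROUND(AVG(seats), 2).
  Delhi: ids {4, 7, 8, 10, 12} → COUNT(*)=5, MAX(seats)=27, ROUND(AVG(seats), 2)=15.25
  Edinburgh: ids {3, 11} → COUNT(*)=2, MAX(seats)=45, ROUND(AVG(seats), 2)=32
  Porto: ids {1, 5, 6} → COUNT(*)=3, MAX(seats)=44, ROUND(AVG(seats), 2)=25.67
  Tokyo: ids {2, 9, 13} → COUNT(*)=3, MAX(seats)=59, ROUND(AVG(seats), 2)=32.5

Delhi | 5 | 27 | 15.25 ; Edinburgh | 2 | 45 | 32 ; Porto | 3 | 44 | 25.67 ; Tokyo | 3 | 59 | 32.5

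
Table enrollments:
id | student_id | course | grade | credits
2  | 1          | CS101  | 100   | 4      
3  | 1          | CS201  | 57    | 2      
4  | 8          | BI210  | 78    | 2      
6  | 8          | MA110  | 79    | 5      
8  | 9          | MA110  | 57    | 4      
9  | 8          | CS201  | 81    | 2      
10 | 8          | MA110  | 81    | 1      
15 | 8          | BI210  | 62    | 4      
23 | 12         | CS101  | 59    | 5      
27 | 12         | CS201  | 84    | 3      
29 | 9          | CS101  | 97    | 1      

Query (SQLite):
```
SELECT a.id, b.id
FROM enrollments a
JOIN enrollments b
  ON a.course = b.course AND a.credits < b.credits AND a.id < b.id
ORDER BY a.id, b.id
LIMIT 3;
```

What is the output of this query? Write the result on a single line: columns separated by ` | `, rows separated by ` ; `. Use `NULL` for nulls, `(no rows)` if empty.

Pairs (a,b) with same course, a.credits < b.credits, a.id < b.id.
course groups: BI210:{4,15} CS101:{2,23,29} CS201:{3,9,27} MA110:{6,8,10}
Ordered by (a.id, b.id); first 3.

2 | 23 ; 3 | 27 ; 4 | 15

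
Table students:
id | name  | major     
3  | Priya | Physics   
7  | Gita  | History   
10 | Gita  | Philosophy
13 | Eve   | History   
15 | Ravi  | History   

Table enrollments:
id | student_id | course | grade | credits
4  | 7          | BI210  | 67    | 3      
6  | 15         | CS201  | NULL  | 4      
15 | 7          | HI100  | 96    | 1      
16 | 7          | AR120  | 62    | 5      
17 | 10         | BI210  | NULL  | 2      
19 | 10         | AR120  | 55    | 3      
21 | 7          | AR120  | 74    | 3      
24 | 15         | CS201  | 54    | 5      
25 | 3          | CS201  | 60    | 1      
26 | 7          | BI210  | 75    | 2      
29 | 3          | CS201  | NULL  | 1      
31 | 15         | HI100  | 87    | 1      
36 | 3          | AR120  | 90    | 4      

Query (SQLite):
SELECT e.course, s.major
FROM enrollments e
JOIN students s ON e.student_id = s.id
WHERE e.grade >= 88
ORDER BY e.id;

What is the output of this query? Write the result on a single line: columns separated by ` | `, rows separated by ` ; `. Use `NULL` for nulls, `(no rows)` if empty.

HI100 | History ; AR120 | Physics

Each enrollments row matches the students row where student_id = students.id.
Then keep rows with e.grade >= 88.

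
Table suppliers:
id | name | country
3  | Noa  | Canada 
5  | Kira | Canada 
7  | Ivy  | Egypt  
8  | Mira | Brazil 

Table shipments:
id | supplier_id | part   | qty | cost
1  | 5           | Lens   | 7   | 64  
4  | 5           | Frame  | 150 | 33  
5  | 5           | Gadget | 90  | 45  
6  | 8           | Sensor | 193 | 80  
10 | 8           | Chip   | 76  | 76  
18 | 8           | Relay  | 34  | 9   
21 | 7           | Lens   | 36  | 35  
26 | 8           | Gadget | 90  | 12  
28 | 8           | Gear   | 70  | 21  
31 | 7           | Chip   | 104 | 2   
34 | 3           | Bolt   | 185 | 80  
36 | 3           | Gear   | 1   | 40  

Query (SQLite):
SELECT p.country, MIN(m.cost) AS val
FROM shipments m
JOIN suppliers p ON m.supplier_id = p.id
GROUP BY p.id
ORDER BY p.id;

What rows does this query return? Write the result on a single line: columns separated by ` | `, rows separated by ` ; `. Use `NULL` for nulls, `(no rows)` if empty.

Canada | 40 ; Canada | 33 ; Egypt | 2 ; Brazil | 9

Join each shipments row to its suppliers via supplier_id.
Group joined rows by suppliers.id; compute MIN(m.cost) per group.
  3: ids {34, 36} → MIN(m.cost)=40
  5: ids {1, 4, 5} → MIN(m.cost)=33
  7: ids {21, 31} → MIN(m.cost)=2
  8: ids {6, 10, 18, 26, 28} → MIN(m.cost)=9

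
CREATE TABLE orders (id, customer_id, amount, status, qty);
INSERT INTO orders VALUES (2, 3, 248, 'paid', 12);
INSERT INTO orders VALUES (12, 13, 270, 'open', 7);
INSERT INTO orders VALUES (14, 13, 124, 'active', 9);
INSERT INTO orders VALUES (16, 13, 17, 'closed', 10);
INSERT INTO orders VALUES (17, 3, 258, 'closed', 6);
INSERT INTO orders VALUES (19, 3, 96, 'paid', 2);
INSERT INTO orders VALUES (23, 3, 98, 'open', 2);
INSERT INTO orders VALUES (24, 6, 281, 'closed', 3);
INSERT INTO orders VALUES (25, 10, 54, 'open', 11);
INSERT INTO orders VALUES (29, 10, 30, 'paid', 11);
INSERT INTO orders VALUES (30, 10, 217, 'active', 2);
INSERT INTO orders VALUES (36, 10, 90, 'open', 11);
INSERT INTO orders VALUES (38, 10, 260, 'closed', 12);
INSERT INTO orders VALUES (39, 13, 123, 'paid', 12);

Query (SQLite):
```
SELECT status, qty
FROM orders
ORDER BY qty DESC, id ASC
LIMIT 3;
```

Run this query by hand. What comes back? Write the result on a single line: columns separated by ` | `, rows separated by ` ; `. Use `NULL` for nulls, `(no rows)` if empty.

paid | 12 ; closed | 12 ; paid | 12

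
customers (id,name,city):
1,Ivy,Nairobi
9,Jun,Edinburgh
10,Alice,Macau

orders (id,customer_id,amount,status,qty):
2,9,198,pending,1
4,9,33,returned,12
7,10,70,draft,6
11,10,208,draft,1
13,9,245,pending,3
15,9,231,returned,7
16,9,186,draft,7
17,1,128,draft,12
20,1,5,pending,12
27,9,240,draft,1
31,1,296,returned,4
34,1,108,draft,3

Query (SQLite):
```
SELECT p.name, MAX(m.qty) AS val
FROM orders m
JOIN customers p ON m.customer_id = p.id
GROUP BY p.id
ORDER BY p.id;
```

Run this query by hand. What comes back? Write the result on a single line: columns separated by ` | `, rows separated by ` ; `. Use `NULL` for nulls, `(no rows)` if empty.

Ivy | 12 ; Jun | 12 ; Alice | 6

Join each orders row to its customers via customer_id.
Group joined rows by customers.id; compute MAX(m.qty) per group.
  1: ids {17, 20, 31, 34} → MAX(m.qty)=12
  9: ids {2, 4, 13, 15, 16, 27} → MAX(m.qty)=12
  10: ids {7, 11} → MAX(m.qty)=6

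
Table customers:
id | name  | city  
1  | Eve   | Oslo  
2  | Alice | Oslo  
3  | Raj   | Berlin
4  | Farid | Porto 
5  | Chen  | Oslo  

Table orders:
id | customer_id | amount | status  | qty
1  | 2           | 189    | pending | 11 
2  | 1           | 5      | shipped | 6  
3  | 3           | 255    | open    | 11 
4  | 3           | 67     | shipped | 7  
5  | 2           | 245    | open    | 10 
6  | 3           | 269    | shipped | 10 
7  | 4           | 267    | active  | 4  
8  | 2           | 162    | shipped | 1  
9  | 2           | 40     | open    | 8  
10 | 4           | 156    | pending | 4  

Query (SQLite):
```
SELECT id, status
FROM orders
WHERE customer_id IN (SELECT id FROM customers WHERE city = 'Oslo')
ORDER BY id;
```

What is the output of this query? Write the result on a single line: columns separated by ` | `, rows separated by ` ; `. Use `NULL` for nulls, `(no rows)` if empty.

Inner query: customers.id where city = 'Oslo'.
Outer: keep orders rows whose customer_id is in that set.
Inner query → {1, 2, 5}

1 | pending ; 2 | shipped ; 5 | open ; 8 | shipped ; 9 | open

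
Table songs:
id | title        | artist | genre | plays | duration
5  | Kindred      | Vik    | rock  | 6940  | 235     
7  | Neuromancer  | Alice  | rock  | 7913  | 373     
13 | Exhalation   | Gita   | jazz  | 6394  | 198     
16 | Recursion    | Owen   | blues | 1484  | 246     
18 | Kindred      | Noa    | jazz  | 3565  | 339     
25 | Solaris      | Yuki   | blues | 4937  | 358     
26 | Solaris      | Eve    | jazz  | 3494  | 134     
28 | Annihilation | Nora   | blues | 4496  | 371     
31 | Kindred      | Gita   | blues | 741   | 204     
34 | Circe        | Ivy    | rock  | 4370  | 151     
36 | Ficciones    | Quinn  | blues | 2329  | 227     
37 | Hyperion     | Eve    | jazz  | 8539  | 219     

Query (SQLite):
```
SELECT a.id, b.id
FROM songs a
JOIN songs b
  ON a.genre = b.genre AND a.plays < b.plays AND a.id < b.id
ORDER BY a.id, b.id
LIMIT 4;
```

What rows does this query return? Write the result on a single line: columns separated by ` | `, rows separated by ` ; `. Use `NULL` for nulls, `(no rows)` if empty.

Pairs (a,b) with same genre, a.plays < b.plays, a.id < b.id.
genre groups: blues:{16,25,28,31,36} jazz:{13,18,26,37} rock:{5,7,34}
Ordered by (a.id, b.id); first 4.

5 | 7 ; 13 | 37 ; 16 | 25 ; 16 | 28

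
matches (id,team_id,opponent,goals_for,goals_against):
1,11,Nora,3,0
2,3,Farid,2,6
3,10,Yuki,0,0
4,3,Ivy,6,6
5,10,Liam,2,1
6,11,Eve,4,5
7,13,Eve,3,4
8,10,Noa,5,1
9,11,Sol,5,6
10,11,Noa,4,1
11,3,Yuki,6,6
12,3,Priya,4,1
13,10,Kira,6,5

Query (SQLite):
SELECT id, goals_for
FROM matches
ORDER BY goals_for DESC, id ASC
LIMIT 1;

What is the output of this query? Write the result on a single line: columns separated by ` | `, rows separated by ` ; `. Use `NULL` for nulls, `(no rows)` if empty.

Sort by goals_for desc, tiebreak id asc: (6, id=4), (6, id=11), (6, id=13), (5, id=8) …. Take first 1.

4 | 6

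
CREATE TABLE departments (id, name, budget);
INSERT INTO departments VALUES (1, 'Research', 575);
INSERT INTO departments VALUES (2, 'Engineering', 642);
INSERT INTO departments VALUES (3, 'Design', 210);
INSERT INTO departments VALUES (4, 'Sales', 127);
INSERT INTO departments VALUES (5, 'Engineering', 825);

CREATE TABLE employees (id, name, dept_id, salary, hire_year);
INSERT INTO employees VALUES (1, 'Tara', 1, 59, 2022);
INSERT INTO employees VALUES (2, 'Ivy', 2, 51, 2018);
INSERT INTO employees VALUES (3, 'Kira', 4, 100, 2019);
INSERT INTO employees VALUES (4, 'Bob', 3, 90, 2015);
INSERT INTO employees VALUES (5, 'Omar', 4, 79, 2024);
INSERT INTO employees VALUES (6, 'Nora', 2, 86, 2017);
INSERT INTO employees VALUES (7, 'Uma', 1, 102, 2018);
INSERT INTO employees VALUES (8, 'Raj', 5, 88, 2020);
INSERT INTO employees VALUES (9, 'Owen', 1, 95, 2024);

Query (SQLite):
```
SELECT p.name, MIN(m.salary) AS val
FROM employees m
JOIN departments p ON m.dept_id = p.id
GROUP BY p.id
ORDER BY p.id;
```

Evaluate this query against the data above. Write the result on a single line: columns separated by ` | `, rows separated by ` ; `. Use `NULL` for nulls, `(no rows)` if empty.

Research | 59 ; Engineering | 51 ; Design | 90 ; Sales | 79 ; Engineering | 88

Join each employees row to its departments via dept_id.
Group joined rows by departments.id; compute MIN(m.salary) per group.
  1: ids {1, 7, 9} → MIN(m.salary)=59
  2: ids {2, 6} → MIN(m.salary)=51
  3: ids {4} → MIN(m.salary)=90
  4: ids {3, 5} → MIN(m.salary)=79
  5: ids {8} → MIN(m.salary)=88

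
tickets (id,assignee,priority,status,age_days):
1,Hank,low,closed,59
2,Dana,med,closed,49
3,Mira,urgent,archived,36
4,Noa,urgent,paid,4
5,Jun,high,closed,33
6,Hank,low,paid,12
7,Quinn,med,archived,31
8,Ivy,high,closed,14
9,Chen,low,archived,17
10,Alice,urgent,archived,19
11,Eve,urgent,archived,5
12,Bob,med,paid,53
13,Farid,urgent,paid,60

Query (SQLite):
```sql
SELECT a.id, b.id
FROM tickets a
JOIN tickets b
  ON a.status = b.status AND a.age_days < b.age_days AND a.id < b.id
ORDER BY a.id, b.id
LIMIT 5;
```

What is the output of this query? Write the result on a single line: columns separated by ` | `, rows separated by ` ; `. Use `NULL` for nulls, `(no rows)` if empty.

Pairs (a,b) with same status, a.age_days < b.age_days, a.id < b.id.
status groups: archived:{3,7,9,10,11} closed:{1,2,5,8} paid:{4,6,12,13}
Ordered by (a.id, b.id); first 5.

4 | 6 ; 4 | 12 ; 4 | 13 ; 6 | 12 ; 6 | 13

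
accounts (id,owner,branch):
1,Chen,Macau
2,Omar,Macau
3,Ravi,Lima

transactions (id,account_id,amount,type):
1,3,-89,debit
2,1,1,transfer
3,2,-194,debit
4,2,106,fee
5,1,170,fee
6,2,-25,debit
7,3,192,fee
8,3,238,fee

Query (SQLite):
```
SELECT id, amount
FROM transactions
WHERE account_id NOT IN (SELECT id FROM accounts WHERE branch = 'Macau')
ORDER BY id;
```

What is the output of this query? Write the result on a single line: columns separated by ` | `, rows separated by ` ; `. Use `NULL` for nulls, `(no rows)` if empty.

Inner query: accounts.id where branch = 'Macau'.
Outer: keep transactions rows whose account_id is not in that set.
Inner query → {1, 2}

1 | -89 ; 7 | 192 ; 8 | 238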